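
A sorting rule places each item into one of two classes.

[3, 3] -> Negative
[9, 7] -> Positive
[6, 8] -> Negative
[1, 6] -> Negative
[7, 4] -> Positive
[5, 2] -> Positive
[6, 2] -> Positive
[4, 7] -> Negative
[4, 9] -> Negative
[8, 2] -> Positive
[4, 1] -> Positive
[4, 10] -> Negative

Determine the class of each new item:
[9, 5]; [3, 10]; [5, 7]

Positive, Negative, Negative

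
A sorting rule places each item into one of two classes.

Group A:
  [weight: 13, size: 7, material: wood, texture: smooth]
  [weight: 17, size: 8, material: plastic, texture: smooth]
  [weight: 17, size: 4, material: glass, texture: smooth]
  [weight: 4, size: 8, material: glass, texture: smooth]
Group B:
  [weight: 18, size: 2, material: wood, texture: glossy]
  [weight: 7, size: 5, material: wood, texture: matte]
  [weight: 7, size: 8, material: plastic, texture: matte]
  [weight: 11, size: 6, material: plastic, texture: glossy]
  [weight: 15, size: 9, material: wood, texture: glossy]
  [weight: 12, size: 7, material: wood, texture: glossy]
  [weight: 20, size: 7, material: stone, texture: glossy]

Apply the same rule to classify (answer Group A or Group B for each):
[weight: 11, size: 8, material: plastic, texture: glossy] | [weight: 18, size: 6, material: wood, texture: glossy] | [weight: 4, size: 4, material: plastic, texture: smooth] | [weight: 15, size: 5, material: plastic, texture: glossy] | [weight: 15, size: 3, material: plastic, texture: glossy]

Group B, Group B, Group A, Group B, Group B

Every 'Group A' example satisfies: texture is smooth. None of the 'Group B' examples do.
[weight: 11, size: 8, material: plastic, texture: glossy]: texture is glossy — fails this test, so Group B. [weight: 18, size: 6, material: wood, texture: glossy]: texture is glossy — fails this test, so Group B. [weight: 4, size: 4, material: plastic, texture: smooth]: texture is smooth — matches, so Group A. [weight: 15, size: 5, material: plastic, texture: glossy]: texture is glossy — fails this test, so Group B. [weight: 15, size: 3, material: plastic, texture: glossy]: texture is glossy — fails this test, so Group B.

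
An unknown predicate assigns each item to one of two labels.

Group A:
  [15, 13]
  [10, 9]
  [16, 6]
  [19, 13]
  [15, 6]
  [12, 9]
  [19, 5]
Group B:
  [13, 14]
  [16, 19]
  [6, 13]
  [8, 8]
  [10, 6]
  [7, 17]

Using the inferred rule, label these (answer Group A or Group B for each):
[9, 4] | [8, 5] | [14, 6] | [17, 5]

Group B, Group B, Group A, Group A

A rule that fits every label: first > second AND sum ≥ 19 — true of each 'Group A' example, false of each 'Group B' one.
[9, 4]: 9 > 4, 9+4 = 13 — fails this test, so Group B.
[8, 5]: 8 > 5, 8+5 = 13 — fails this test, so Group B.
[14, 6]: 14 > 6, 14+6 = 20 — passes, so Group A.
[17, 5]: 17 > 5, 17+5 = 22 — passes, so Group A.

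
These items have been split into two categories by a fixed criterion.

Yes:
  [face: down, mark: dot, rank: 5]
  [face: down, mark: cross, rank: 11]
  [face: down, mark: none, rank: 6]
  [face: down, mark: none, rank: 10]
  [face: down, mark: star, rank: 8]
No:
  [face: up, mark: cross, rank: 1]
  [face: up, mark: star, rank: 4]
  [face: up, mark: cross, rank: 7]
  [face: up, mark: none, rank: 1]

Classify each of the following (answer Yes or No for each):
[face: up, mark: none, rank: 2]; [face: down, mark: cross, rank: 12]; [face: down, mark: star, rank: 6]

No, Yes, Yes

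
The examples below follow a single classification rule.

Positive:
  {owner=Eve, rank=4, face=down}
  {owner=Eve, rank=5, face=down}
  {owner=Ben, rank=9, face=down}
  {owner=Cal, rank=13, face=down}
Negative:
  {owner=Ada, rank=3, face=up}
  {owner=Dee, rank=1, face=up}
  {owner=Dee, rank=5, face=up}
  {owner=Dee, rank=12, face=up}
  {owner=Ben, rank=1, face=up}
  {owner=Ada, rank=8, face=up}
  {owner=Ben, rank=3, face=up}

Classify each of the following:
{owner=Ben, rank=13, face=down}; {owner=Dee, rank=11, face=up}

Positive, Negative

The rule appears to be: face is down.
{owner=Ben, rank=13, face=down}: Positive (face is down). {owner=Dee, rank=11, face=up}: Negative (face is up).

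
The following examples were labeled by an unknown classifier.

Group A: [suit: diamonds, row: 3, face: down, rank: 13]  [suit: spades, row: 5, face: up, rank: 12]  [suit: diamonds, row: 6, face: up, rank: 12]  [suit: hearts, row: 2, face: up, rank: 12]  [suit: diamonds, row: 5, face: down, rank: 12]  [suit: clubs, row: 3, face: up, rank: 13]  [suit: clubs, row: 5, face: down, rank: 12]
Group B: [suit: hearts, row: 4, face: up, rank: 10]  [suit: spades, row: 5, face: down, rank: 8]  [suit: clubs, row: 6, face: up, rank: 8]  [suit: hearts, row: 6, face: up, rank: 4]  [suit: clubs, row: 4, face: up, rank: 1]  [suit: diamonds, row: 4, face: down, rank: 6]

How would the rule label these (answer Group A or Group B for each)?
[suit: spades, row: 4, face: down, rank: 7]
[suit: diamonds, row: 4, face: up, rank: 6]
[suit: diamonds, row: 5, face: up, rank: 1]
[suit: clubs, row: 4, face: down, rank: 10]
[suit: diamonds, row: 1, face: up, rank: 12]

Group B, Group B, Group B, Group B, Group A

All 'Group A' examples share one property — rank ≥ 12 — and every 'Group B' example lacks it.
[suit: spades, row: 4, face: down, rank: 7]: Group B (rank = 7). [suit: diamonds, row: 4, face: up, rank: 6]: Group B (rank = 6). [suit: diamonds, row: 5, face: up, rank: 1]: Group B (rank = 1). [suit: clubs, row: 4, face: down, rank: 10]: Group B (rank = 10). [suit: diamonds, row: 1, face: up, rank: 12]: Group A (rank = 12).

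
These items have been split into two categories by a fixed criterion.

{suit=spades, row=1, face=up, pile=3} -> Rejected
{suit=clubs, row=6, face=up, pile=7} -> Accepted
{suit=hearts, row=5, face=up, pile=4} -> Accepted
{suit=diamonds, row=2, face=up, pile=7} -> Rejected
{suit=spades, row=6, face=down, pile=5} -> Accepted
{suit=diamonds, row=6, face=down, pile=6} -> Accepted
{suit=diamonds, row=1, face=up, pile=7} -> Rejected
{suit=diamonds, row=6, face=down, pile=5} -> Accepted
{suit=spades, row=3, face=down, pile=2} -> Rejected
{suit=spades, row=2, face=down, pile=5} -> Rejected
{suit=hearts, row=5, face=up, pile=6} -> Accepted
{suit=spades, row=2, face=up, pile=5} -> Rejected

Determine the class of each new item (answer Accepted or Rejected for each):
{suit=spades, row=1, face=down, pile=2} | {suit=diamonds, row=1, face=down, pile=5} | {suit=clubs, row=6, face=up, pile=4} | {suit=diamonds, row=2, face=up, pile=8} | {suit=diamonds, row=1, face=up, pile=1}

The rule appears to be: row ≥ 5.
{suit=spades, row=1, face=down, pile=2} — row = 1, hence Rejected.
{suit=diamonds, row=1, face=down, pile=5} — row = 1, hence Rejected.
{suit=clubs, row=6, face=up, pile=4} — row = 6, hence Accepted.
{suit=diamonds, row=2, face=up, pile=8} — row = 2, hence Rejected.
{suit=diamonds, row=1, face=up, pile=1} — row = 1, hence Rejected.

Rejected, Rejected, Accepted, Rejected, Rejected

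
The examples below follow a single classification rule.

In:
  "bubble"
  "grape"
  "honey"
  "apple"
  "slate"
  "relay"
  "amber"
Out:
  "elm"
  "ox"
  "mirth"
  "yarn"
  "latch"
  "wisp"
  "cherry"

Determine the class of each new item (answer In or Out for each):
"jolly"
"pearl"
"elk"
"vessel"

The rule appears to be: has ≥ 2 vowels.
"jolly": Out (1 vowel). "pearl": In (2 vowels). "elk": Out (1 vowel). "vessel": In (2 vowels).

Out, In, Out, In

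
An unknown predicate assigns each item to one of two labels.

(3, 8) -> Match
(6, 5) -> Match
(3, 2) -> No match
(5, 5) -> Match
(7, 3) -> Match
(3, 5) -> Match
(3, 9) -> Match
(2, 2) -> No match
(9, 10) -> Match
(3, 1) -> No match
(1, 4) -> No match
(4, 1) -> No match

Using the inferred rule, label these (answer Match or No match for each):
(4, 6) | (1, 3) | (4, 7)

Match, No match, Match

'Match' ⟺ sum ≥ 8.
(4, 6): Match (4+6 = 10).
(1, 3): No match (1+3 = 4).
(4, 7): Match (4+7 = 11).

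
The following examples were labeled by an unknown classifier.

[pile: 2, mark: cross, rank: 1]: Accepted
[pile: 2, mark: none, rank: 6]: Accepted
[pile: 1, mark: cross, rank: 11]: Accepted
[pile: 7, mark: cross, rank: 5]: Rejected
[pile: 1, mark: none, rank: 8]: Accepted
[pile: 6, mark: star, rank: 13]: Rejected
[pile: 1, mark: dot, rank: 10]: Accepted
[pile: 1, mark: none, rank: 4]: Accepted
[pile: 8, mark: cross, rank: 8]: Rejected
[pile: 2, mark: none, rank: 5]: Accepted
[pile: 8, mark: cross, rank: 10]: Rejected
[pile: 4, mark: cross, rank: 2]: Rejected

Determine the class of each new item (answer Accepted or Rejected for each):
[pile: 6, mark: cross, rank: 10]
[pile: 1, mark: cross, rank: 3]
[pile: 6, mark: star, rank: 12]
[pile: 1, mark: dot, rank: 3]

All 'Accepted' examples share one property — pile ≤ 2 — and every 'Rejected' example lacks it.
[pile: 6, mark: cross, rank: 10]: pile = 6, does not fit → Rejected. [pile: 1, mark: cross, rank: 3]: pile = 1, qualifies → Accepted. [pile: 6, mark: star, rank: 12]: pile = 6, does not fit → Rejected. [pile: 1, mark: dot, rank: 3]: pile = 1, qualifies → Accepted.

Rejected, Accepted, Rejected, Accepted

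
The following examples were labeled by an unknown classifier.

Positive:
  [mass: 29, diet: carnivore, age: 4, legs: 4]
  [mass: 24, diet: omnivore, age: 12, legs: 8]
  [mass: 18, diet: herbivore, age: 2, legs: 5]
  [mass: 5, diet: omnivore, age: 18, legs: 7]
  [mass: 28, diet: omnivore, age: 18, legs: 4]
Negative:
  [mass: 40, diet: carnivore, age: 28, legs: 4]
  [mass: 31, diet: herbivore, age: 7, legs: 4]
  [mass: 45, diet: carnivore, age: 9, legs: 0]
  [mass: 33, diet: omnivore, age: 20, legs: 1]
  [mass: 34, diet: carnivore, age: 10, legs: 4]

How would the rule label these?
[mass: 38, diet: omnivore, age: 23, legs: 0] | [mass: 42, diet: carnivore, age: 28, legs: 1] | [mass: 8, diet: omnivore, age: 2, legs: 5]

Negative, Negative, Positive

'Positive' ⟺ mass ≤ 29.
[mass: 38, diet: omnivore, age: 23, legs: 0]: Negative (mass = 38). [mass: 42, diet: carnivore, age: 28, legs: 1]: Negative (mass = 42). [mass: 8, diet: omnivore, age: 2, legs: 5]: Positive (mass = 8).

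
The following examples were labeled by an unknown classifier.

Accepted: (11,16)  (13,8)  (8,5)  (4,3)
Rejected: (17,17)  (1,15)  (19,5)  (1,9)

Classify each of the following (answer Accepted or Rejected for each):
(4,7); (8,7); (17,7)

Accepted, Accepted, Rejected

The distinguishing property — sum is odd — holds for all the 'Accepted' cases and none of the 'Rejected' cases.
(4,7): Accepted (4+7 = 11). (8,7): Accepted (8+7 = 15). (17,7): Rejected (17+7 = 24).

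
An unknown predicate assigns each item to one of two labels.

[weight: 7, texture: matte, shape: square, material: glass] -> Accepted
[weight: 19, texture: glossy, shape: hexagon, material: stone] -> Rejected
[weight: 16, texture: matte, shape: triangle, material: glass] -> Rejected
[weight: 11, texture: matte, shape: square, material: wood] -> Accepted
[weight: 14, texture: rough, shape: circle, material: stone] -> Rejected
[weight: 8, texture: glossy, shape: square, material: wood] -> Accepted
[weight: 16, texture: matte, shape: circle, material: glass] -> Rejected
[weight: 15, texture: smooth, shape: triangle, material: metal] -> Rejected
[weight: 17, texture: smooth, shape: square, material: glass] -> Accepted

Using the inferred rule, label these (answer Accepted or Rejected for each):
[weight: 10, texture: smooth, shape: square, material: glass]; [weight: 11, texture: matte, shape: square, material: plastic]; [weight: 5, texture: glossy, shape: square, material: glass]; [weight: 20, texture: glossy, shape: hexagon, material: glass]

Accepted, Accepted, Accepted, Rejected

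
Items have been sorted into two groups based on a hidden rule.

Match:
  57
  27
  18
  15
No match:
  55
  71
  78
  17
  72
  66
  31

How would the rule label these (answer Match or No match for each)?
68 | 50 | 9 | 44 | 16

No match, No match, Match, No match, No match

Rule: multiple of 3 AND at most 57. This holds for each 'Match' example and fails for each 'No match' one.
68: 68 = 3·22 + 2, 68 > 57 — doesn't qualify, so No match.
50: 50 = 3·16 + 2, 50 ≤ 57 — doesn't qualify, so No match.
9: 9 = 3·3, 9 ≤ 57 — qualifies, so Match.
44: 44 = 3·14 + 2, 44 ≤ 57 — doesn't qualify, so No match.
16: 16 = 3·5 + 1, 16 ≤ 57 — doesn't qualify, so No match.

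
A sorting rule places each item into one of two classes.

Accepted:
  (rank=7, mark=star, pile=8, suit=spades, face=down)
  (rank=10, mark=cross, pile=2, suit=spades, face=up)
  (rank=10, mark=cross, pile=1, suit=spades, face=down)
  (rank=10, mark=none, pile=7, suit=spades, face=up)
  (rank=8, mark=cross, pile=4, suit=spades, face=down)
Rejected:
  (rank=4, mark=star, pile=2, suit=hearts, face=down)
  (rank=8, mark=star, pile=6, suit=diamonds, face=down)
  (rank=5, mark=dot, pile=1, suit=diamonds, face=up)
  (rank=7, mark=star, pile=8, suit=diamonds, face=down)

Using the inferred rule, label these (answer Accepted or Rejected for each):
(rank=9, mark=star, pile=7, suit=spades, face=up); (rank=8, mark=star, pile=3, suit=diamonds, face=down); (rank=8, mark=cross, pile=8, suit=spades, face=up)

Checking candidate rules against both groups, what survives is: suit is spades.
(rank=9, mark=star, pile=7, suit=spades, face=up): Accepted (suit is spades).
(rank=8, mark=star, pile=3, suit=diamonds, face=down): Rejected (suit is diamonds).
(rank=8, mark=cross, pile=8, suit=spades, face=up): Accepted (suit is spades).

Accepted, Rejected, Accepted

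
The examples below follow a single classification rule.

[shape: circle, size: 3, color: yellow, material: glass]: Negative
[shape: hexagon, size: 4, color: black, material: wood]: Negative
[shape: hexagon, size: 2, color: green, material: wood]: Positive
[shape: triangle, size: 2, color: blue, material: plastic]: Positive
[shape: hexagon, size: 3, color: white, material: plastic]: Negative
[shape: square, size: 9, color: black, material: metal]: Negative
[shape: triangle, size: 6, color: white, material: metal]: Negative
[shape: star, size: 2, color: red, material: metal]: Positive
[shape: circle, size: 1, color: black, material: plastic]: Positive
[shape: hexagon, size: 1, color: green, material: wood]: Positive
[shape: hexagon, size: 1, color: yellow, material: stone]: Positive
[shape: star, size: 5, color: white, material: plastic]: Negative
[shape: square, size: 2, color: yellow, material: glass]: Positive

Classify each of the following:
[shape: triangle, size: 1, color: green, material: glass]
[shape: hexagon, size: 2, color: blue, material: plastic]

Positive, Positive

The rule appears to be: size ≤ 2.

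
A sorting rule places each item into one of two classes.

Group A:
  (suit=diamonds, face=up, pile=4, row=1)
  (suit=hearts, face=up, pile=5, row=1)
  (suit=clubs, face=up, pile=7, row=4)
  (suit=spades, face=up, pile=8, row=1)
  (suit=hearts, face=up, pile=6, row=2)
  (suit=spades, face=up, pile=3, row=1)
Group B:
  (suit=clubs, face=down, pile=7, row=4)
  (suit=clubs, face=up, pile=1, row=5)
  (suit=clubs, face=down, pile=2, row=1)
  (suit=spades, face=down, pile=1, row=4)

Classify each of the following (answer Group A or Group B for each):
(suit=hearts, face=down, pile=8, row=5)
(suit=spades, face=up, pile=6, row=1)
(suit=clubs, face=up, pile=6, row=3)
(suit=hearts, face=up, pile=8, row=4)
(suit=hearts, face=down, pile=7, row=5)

Group B, Group A, Group A, Group A, Group B

The rule appears to be: face is up AND row ≤ 4.
(suit=hearts, face=down, pile=8, row=5) → face is down, row = 5 → Group B. (suit=spades, face=up, pile=6, row=1) → face is up, row = 1 → Group A. (suit=clubs, face=up, pile=6, row=3) → face is up, row = 3 → Group A. (suit=hearts, face=up, pile=8, row=4) → face is up, row = 4 → Group A. (suit=hearts, face=down, pile=7, row=5) → face is down, row = 5 → Group B.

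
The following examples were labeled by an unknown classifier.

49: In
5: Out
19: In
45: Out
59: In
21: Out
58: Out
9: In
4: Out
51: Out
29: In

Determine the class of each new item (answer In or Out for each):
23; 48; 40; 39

Out, Out, Out, In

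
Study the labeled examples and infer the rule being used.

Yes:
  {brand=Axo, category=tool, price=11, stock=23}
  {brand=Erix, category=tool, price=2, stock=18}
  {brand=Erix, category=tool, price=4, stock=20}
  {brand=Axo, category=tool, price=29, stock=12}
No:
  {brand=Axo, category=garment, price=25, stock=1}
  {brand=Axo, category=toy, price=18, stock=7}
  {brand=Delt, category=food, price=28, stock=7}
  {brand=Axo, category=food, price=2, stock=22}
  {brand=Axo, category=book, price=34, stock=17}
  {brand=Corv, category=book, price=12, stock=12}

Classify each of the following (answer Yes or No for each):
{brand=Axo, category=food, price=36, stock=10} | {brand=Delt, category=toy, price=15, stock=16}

Comparing the two groups points to one rule — category is tool.
{brand=Axo, category=food, price=36, stock=10}: No (category is food). {brand=Delt, category=toy, price=15, stock=16}: No (category is toy).

No, No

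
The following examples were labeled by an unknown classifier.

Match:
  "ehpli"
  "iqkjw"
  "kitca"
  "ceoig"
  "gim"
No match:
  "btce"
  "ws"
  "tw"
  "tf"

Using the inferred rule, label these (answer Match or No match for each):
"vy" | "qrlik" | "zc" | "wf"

One predicate separates the groups cleanly: odd length.

No match, Match, No match, No match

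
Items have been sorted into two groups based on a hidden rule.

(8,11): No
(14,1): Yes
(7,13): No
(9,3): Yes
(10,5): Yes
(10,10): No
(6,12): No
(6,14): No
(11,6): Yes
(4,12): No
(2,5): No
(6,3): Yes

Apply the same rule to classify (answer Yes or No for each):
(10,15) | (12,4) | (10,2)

No, Yes, Yes

The classifier is using: first > second.
(10,15) → 10 < 15 → No. (12,4) → 12 > 4 → Yes. (10,2) → 10 > 2 → Yes.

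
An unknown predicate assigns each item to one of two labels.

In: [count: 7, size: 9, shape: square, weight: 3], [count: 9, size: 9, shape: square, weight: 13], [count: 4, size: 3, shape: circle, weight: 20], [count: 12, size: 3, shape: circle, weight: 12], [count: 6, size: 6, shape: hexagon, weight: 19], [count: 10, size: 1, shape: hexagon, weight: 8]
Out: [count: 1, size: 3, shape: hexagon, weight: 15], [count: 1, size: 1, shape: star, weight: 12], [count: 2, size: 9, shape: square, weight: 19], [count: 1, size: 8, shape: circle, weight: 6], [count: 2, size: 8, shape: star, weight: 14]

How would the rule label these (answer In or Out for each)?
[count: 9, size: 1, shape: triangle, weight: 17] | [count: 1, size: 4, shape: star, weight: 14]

In, Out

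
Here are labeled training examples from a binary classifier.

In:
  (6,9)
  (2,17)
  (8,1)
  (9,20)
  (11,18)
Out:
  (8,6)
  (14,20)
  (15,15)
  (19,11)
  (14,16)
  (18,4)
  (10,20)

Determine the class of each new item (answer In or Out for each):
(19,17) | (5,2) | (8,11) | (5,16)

Out, In, In, In

The common property of the 'In' items is: sum is odd. No 'Out' item has it.
(19,17) → 19+17 = 36 → Out. (5,2) → 5+2 = 7 → In. (8,11) → 8+11 = 19 → In. (5,16) → 5+16 = 21 → In.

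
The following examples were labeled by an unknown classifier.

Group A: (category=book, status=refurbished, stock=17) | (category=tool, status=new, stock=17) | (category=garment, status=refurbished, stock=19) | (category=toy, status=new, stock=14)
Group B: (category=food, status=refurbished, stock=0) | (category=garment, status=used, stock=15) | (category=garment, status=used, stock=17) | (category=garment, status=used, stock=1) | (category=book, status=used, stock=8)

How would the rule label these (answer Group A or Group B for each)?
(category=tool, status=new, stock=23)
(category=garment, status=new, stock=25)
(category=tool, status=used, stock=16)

'Group A' ⟺ status is not used AND stock ≥ 1.
Group A: (category=tool, status=new, stock=23), since status is new, stock = 23. Group A: (category=garment, status=new, stock=25), since status is new, stock = 25. Group B: (category=tool, status=used, stock=16), since status is used, stock = 16.

Group A, Group A, Group B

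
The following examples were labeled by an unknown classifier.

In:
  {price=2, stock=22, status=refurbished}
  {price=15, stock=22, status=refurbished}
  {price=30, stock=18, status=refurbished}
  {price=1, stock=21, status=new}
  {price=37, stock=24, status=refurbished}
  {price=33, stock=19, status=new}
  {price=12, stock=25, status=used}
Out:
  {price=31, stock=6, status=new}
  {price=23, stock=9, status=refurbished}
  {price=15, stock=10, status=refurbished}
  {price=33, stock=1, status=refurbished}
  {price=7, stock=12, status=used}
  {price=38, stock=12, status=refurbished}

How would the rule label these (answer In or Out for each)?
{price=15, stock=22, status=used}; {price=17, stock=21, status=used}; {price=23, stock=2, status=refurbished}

In, In, Out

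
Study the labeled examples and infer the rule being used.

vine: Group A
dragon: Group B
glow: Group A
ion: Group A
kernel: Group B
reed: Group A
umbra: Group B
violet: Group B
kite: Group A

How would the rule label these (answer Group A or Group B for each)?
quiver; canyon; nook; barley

Group B, Group B, Group A, Group B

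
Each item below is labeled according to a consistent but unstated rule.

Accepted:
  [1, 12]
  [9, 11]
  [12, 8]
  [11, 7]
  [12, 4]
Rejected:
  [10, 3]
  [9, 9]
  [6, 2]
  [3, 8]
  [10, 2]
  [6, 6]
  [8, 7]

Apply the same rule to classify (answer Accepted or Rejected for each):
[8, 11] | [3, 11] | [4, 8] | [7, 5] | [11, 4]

Accepted, Accepted, Rejected, Rejected, Accepted

One predicate separates the groups cleanly: max ≥ 11.
[8, 11]: Accepted (max 11).
[3, 11]: Accepted (max 11).
[4, 8]: Rejected (max 8).
[7, 5]: Rejected (max 7).
[11, 4]: Accepted (max 11).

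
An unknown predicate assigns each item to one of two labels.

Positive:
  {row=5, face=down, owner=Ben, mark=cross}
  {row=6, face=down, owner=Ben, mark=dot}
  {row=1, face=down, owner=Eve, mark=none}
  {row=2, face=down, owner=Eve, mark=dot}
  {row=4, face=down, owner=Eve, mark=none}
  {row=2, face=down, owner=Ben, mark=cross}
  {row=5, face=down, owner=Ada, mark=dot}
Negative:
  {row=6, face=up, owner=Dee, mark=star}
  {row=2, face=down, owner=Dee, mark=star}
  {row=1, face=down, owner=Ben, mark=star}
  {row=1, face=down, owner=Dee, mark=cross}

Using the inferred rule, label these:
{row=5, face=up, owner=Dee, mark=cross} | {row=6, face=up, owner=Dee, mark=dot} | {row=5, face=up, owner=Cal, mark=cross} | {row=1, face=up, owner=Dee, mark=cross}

All 'Positive' examples share one property — mark is not star AND owner is not Dee — and every 'Negative' example lacks it.
Negative: {row=5, face=up, owner=Dee, mark=cross}, since mark is cross, owner is Dee.
Negative: {row=6, face=up, owner=Dee, mark=dot}, since mark is dot, owner is Dee.
Positive: {row=5, face=up, owner=Cal, mark=cross}, since mark is cross, owner is Cal.
Negative: {row=1, face=up, owner=Dee, mark=cross}, since mark is cross, owner is Dee.

Negative, Negative, Positive, Negative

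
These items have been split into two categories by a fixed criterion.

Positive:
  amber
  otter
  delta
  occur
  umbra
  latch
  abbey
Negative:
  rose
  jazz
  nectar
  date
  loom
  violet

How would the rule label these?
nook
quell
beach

Negative, Positive, Positive

The classifier is using: odd length.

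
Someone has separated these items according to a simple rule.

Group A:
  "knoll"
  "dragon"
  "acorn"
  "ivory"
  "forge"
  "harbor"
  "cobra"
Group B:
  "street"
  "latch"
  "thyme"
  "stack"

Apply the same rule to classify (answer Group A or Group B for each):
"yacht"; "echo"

Group B, Group A

Every 'Group A' example satisfies: contains 'o'. None of the 'Group B' examples do.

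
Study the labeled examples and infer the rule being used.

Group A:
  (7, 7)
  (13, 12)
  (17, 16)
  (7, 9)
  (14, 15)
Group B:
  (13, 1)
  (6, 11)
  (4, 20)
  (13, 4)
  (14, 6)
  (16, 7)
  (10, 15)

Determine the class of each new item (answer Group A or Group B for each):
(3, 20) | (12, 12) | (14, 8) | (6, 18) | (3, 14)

Group B, Group A, Group B, Group B, Group B

The rule appears to be: |first − second| ≤ 2.
Group B: (3, 20), since |3−20| = 17.
Group A: (12, 12), since |12−12| = 0.
Group B: (14, 8), since |14−8| = 6.
Group B: (6, 18), since |6−18| = 12.
Group B: (3, 14), since |3−14| = 11.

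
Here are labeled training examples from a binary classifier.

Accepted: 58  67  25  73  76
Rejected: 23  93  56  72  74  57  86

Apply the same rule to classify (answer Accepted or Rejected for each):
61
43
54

Checking candidate rules against both groups, what survives is: ≡ 1 (mod 3).

Accepted, Accepted, Rejected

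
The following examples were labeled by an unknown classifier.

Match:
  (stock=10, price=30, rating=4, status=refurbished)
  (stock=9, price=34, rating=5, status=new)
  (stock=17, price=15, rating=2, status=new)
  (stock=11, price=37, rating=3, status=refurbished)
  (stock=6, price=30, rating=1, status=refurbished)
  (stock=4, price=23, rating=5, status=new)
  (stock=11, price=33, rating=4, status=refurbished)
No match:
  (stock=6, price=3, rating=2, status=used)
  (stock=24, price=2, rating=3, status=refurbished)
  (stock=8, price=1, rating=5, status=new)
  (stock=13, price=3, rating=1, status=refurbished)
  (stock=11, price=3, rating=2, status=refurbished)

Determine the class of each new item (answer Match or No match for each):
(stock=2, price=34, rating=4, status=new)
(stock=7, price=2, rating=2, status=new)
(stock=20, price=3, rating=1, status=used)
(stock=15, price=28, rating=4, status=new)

The classifier is using: price ≥ 15.
(stock=2, price=34, rating=4, status=new): price = 34, meets the rule → Match.
(stock=7, price=2, rating=2, status=new): price = 2, lacks this property → No match.
(stock=20, price=3, rating=1, status=used): price = 3, lacks this property → No match.
(stock=15, price=28, rating=4, status=new): price = 28, meets the rule → Match.

Match, No match, No match, Match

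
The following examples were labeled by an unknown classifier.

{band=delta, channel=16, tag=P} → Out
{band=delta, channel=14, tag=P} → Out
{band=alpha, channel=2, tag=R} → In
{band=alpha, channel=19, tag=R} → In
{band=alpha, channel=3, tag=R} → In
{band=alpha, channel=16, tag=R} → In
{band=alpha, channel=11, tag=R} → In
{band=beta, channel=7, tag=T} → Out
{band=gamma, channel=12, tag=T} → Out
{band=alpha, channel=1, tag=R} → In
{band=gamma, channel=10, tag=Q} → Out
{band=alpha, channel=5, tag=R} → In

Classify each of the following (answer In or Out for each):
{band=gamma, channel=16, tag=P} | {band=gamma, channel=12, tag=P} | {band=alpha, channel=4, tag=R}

Out, Out, In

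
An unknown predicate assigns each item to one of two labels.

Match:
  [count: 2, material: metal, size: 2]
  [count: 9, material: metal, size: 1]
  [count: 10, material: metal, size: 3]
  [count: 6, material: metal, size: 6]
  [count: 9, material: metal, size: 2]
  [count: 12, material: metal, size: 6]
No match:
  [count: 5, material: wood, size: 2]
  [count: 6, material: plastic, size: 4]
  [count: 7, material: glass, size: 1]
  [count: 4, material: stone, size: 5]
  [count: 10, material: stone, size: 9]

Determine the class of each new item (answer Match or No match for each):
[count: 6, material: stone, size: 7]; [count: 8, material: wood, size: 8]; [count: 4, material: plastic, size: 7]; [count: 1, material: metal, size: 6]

No match, No match, No match, Match

The classifier is using: material is metal.
No match: [count: 6, material: stone, size: 7], since material is stone. No match: [count: 8, material: wood, size: 8], since material is wood. No match: [count: 4, material: plastic, size: 7], since material is plastic. Match: [count: 1, material: metal, size: 6], since material is metal.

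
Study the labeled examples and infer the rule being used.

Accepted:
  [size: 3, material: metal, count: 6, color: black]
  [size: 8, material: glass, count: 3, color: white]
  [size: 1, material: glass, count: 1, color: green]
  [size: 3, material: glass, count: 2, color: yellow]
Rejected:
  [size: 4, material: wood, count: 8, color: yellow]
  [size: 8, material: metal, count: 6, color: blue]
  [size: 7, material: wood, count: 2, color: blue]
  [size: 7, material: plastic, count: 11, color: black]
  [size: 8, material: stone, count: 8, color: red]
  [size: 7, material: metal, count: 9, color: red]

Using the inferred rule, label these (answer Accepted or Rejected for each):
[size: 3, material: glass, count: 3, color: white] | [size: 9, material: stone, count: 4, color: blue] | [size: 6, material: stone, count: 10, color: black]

The simplest hypothesis consistent with all the labels is: color is white OR size ≤ 3.
Accepted: [size: 3, material: glass, count: 3, color: white], since color is white, size = 3.
Rejected: [size: 9, material: stone, count: 4, color: blue], since color is blue, size = 9.
Rejected: [size: 6, material: stone, count: 10, color: black], since color is black, size = 6.

Accepted, Rejected, Rejected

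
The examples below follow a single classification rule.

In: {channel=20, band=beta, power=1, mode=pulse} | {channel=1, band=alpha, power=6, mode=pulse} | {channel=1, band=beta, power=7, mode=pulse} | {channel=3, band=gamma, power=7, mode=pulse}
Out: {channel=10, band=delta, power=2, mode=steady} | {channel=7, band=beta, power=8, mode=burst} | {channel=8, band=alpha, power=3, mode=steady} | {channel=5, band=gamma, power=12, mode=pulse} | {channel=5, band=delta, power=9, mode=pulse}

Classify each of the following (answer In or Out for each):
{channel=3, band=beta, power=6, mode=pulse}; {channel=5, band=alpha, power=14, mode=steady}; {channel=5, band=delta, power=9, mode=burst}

A rule that fits every label: mode is pulse AND power ≤ 7 — true of each 'In' example, false of each 'Out' one.

In, Out, Out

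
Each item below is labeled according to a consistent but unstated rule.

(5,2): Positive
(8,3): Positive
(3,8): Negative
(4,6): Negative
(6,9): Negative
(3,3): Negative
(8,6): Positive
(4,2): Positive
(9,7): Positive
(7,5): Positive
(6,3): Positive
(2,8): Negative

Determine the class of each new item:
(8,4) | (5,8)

Positive, Negative

The rule appears to be: first > second.
(8,4): 8 > 4, checks out → Positive. (5,8): 5 < 8, lacks this property → Negative.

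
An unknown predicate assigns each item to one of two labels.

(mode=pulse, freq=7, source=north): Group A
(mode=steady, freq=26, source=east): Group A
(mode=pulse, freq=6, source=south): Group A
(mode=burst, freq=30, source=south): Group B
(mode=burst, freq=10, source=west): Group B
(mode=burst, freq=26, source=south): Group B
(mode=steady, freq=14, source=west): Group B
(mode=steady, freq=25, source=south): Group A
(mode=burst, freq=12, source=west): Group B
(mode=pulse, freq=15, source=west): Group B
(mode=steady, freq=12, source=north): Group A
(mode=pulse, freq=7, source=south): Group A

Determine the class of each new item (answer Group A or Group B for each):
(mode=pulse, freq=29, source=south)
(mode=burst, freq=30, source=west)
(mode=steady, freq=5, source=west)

Group A, Group B, Group B

Every 'Group A' example satisfies: mode is not burst AND source is not west. None of the 'Group B' examples do.
(mode=pulse, freq=29, source=south) → mode is pulse, source is south → Group A.
(mode=burst, freq=30, source=west) → mode is burst, source is west → Group B.
(mode=steady, freq=5, source=west) → mode is steady, source is west → Group B.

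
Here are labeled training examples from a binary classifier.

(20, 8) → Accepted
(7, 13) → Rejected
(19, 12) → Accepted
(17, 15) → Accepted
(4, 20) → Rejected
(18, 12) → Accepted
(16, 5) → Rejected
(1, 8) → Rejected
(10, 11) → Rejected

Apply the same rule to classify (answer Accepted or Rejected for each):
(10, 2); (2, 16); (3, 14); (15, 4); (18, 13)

Rejected, Rejected, Rejected, Rejected, Accepted

All 'Accepted' examples share one property — sum ≥ 28 — and every 'Rejected' example lacks it.
Rejected: (10, 2), since 10+2 = 12.
Rejected: (2, 16), since 2+16 = 18.
Rejected: (3, 14), since 3+14 = 17.
Rejected: (15, 4), since 15+4 = 19.
Accepted: (18, 13), since 18+13 = 31.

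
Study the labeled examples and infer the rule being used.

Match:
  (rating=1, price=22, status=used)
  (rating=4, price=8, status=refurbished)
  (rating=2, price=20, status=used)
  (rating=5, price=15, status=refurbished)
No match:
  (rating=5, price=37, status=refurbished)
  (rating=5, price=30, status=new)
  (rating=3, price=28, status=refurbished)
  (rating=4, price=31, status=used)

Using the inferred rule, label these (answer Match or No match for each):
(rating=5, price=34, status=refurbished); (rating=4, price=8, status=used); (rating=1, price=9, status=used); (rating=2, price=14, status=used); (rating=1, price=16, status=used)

No match, Match, Match, Match, Match

Every 'Match' example satisfies: price ≤ 22. None of the 'No match' examples do.
(rating=5, price=34, status=refurbished): No match (price = 34).
(rating=4, price=8, status=used): Match (price = 8).
(rating=1, price=9, status=used): Match (price = 9).
(rating=2, price=14, status=used): Match (price = 14).
(rating=1, price=16, status=used): Match (price = 16).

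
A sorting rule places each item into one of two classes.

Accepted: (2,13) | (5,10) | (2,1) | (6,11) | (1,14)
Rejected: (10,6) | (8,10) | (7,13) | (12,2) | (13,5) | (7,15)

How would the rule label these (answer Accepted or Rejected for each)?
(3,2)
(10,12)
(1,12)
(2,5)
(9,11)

Accepted, Rejected, Accepted, Accepted, Rejected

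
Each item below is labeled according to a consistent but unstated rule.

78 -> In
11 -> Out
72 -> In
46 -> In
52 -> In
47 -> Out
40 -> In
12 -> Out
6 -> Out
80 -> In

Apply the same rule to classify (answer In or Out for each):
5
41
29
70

The classifier is using: even AND at least 40.
Out: 5, since 5 is odd, 5 < 40.
Out: 41, since 41 is odd, 41 ≥ 40.
Out: 29, since 29 is odd, 29 < 40.
In: 70, since 70 is even, 70 ≥ 40.

Out, Out, Out, In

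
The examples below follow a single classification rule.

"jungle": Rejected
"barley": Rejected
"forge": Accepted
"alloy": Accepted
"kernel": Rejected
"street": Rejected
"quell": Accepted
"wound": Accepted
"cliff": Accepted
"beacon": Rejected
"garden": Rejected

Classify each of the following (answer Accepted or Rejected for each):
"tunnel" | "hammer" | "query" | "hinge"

Rejected, Rejected, Accepted, Accepted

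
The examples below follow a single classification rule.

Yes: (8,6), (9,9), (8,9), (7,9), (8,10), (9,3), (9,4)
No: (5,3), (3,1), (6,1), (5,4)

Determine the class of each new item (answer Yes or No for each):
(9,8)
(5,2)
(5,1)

The distinguishing property — sum ≥ 12 — holds for all the 'Yes' cases and none of the 'No' cases.
(9,8): 9+8 = 17 — has this property, so Yes.
(5,2): 5+2 = 7 — does not satisfy this, so No.
(5,1): 5+1 = 6 — does not satisfy this, so No.

Yes, No, No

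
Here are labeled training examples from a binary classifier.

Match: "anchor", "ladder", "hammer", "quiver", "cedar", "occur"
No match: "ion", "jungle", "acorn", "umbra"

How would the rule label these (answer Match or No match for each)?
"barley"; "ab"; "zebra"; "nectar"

The simplest hypothesis consistent with all the labels is: ends with 'r'.
"barley" → ends with 'y' → No match.
"ab" → ends with 'b' → No match.
"zebra" → ends with 'a' → No match.
"nectar" → ends with 'r' → Match.

No match, No match, No match, Match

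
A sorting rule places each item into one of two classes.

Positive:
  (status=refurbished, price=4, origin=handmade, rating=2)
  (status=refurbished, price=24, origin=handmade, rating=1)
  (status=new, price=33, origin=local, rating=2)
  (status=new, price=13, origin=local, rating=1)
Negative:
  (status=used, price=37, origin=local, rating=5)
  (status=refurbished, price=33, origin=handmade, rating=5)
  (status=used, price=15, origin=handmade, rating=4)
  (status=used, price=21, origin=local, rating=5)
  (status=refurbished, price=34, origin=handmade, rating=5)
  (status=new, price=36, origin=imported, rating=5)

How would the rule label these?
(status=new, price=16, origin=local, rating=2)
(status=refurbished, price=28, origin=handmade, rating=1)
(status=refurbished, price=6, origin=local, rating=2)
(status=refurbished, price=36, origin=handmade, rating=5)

Positive, Positive, Positive, Negative

One predicate separates the groups cleanly: rating ≤ 2.
(status=new, price=16, origin=local, rating=2) — rating = 2, hence Positive.
(status=refurbished, price=28, origin=handmade, rating=1) — rating = 1, hence Positive.
(status=refurbished, price=6, origin=local, rating=2) — rating = 2, hence Positive.
(status=refurbished, price=36, origin=handmade, rating=5) — rating = 5, hence Negative.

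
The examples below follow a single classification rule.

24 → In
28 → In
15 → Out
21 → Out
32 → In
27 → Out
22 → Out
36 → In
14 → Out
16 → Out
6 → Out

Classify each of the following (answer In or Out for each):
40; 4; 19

'In' ⟺ even AND at least 24.
40 → 40 is even, 40 ≥ 24 → In. 4 → 4 is even, 4 < 24 → Out. 19 → 19 is odd, 19 < 24 → Out.

In, Out, Out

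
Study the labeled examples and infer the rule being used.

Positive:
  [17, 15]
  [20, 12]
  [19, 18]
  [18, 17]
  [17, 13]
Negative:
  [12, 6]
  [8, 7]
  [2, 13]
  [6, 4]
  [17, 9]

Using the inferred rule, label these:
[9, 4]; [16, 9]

Negative, Negative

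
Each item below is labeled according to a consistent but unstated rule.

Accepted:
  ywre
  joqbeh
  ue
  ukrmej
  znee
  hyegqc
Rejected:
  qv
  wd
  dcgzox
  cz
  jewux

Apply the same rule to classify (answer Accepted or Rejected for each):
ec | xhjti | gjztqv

Accepted, Rejected, Rejected

The classifier is using: even length AND contains 'e'.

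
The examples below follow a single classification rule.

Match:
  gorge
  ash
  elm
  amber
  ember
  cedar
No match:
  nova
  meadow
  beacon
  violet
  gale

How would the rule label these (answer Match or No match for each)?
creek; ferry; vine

Match, Match, No match

A rule that fits every label: odd length — true of each 'Match' example, false of each 'No match' one.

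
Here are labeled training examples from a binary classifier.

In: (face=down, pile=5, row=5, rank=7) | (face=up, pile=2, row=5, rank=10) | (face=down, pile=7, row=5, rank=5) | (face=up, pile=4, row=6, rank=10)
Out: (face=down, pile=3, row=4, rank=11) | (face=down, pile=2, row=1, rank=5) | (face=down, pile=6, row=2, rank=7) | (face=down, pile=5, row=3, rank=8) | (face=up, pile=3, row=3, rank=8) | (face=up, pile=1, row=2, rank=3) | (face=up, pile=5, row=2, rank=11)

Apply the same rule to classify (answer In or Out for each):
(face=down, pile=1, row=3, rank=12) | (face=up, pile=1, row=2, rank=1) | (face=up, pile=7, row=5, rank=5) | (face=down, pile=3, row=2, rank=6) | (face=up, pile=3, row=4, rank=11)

Out, Out, In, Out, Out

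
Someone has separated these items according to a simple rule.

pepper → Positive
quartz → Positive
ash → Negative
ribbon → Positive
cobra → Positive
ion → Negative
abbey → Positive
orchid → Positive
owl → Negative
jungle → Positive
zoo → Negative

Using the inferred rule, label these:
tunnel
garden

The pattern is that an item is 'Positive' exactly when: length ≥ 5.
tunnel: Positive (length 6). garden: Positive (length 6).

Positive, Positive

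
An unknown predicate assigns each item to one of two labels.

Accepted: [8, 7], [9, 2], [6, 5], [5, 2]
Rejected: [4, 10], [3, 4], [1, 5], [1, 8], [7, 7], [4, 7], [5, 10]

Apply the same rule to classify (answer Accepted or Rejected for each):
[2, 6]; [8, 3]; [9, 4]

Rejected, Accepted, Accepted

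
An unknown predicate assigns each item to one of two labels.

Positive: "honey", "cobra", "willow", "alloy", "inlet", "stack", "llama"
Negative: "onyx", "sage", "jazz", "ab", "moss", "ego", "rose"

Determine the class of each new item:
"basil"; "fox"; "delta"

Rule: length ≥ 5. This holds for each 'Positive' example and fails for each 'Negative' one.
"basil" → length 5 → Positive.
"fox" → length 3 → Negative.
"delta" → length 5 → Positive.

Positive, Negative, Positive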